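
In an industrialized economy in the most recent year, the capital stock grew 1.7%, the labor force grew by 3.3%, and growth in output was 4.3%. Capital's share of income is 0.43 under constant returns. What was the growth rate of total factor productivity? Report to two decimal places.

Labor's share = 1 − 0.43 = 0.57.
The capital stock: 0.43 × 1.7 = 0.731 pp.
The labor force: 0.57 × 3.3 = 1.881 pp.
TFP growth = 4.3 − 2.612 = 1.688%.

1.69%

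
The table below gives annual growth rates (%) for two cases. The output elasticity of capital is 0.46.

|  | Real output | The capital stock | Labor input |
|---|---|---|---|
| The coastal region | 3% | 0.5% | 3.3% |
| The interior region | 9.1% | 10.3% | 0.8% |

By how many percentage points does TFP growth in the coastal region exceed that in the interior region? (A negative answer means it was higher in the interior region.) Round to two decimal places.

-2.94 percentage points

Labor's share = 1 − 0.46 = 0.54.
The coastal region: TFP = 3 − 0.23 − 1.782 = 0.988%.
The interior region: TFP = 9.1 − 4.738 − 0.432 = 3.93%.
Difference = 0.988 − (3.93) = -2.942 pp.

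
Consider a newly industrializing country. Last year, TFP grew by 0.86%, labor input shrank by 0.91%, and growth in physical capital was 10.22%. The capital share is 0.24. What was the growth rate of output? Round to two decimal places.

Labor's share = 1 − 0.24 = 0.76.
Physical capital: 0.24 × 10.22 = 2.4528 pp.
Labor input: 0.76 × (-0.91) = -0.6916 pp.
Output growth = 0.86 + 1.7612 = 2.6212%.

2.62%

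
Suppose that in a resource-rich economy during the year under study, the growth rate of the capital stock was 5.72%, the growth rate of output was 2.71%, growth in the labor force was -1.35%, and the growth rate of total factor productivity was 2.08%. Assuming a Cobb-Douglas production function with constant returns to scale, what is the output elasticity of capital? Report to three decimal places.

gY = gA + α·gK + (1−α)·gL, so gY − gA − gL = α(gK − gL).
2.71 − 2.08 + 1.35 = α × (5.72 − (-1.35)).
1.98 = 7.07 α, so α = 0.28006.

α = 0.280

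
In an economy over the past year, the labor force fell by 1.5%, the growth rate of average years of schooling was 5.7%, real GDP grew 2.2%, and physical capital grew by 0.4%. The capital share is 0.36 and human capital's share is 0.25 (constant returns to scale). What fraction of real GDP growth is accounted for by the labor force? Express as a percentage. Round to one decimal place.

Labor's share = 1 − 0.36 − 0.25 = 0.39.
The labor force contributed 0.39 × (-1.5) = -0.585 pp.
Share of growth = -0.585 / 2.2 × 100 = -26.591%.

The labor force accounted for -26.6% of growth.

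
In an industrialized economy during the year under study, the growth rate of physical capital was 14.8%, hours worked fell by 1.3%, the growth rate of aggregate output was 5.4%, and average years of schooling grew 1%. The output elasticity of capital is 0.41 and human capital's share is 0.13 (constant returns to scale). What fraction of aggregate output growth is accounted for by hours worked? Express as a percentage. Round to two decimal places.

Labor's share = 1 − 0.41 − 0.13 = 0.46.
Hours worked contributed 0.46 × (-1.3) = -0.598 pp.
Share of growth = -0.598 / 5.4 × 100 = -11.0741%.

-11.07%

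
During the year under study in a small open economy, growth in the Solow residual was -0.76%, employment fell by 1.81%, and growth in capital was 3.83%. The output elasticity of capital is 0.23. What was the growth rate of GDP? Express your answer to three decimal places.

-1.273%

Labor's share = 1 − 0.23 = 0.77.
Capital: 0.23 × 3.83 = 0.8809 pp.
Employment: 0.77 × (-1.81) = -1.3937 pp.
Output growth = -0.76 + (-0.5128) = -1.2728%.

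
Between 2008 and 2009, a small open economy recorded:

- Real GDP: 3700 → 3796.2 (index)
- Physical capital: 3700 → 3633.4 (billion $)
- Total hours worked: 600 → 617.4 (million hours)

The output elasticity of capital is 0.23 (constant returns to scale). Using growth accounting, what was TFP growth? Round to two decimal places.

0.78%

Real GDP growth = (3796.2 − 3700) / 3700 = 2.6%.
Physical capital growth = (3633.4 − 3700) / 3700 = -1.8%.
Total hours worked growth = (617.4 − 600) / 600 = 2.9%.
Labor's share = 1 − 0.23 = 0.77.
Physical capital: 0.23 × (-1.8) = -0.414 pp.
Total hours worked: 0.77 × 2.9 = 2.233 pp.
TFP growth = 2.6 − 1.819 = 0.781%.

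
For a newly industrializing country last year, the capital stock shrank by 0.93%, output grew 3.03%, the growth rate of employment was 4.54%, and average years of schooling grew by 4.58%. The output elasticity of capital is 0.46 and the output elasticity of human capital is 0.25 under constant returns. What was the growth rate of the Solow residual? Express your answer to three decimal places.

The Solow residual growth was 0.996%.

Labor's share = 1 − 0.46 − 0.25 = 0.29.
The capital stock: 0.46 × (-0.93) = -0.4278 pp.
Average years of schooling: 0.25 × 4.58 = 1.145 pp.
Employment: 0.29 × 4.54 = 1.3166 pp.
TFP growth = 3.03 − 2.0338 = 0.9962%.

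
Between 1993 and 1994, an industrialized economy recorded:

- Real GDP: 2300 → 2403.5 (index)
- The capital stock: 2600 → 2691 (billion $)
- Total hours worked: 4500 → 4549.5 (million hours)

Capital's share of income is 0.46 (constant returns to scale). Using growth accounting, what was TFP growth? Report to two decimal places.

Real GDP growth = (2403.5 − 2300) / 2300 = 4.5%.
The capital stock growth = (2691 − 2600) / 2600 = 3.5%.
Total hours worked growth = (4549.5 − 4500) / 4500 = 1.1%.
Labor's share = 1 − 0.46 = 0.54.
The capital stock: 0.46 × 3.5 = 1.61 pp.
Total hours worked: 0.54 × 1.1 = 0.594 pp.
TFP growth = 4.5 − 2.204 = 2.296%.

2.30%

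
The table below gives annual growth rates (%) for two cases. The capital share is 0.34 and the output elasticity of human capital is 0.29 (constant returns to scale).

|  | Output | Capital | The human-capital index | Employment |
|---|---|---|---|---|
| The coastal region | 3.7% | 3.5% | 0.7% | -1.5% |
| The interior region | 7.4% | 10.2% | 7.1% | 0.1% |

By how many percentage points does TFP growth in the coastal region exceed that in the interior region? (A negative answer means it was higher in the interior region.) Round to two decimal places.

Labor's share = 1 − 0.34 − 0.29 = 0.37.
The coastal region: TFP = 3.7 − 1.19 − 0.203 + 0.555 = 2.862%.
The interior region: TFP = 7.4 − 3.468 − 2.059 − 0.037 = 1.836%.
Difference = 2.862 − (1.836) = 1.026 pp.

1.03 percentage points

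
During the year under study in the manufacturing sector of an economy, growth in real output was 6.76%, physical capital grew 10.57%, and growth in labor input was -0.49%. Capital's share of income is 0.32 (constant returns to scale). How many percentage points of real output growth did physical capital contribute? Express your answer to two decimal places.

Contribution = share × growth = 0.32 × 10.57 = 3.3824 pp.

3.38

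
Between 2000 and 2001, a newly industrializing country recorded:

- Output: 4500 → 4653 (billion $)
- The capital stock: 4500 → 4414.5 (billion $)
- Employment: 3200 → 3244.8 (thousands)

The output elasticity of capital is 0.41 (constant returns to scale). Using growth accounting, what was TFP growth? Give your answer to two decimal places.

3.35%

Output growth = (4653 − 4500) / 4500 = 3.4%.
The capital stock growth = (4414.5 − 4500) / 4500 = -1.9%.
Employment growth = (3244.8 − 3200) / 3200 = 1.4%.
Labor's share = 1 − 0.41 = 0.59.
The capital stock: 0.41 × (-1.9) = -0.779 pp.
Employment: 0.59 × 1.4 = 0.826 pp.
TFP growth = 3.4 − 0.047 = 3.353%.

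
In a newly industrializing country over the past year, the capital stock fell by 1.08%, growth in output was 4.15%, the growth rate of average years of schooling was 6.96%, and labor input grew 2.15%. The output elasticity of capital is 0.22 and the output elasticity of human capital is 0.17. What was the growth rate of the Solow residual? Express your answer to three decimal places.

Labor's share = 1 − 0.22 − 0.17 = 0.61.
The capital stock: 0.22 × (-1.08) = -0.2376 pp.
Average years of schooling: 0.17 × 6.96 = 1.1832 pp.
Labor input: 0.61 × 2.15 = 1.3115 pp.
TFP growth = 4.15 − 2.2571 = 1.8929%.

1.893%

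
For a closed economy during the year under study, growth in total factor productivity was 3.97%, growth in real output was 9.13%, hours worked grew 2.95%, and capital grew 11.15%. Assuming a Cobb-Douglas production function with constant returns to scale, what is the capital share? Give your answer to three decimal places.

gY = gA + α·gK + (1−α)·gL, so gY − gA − gL = α(gK − gL).
9.13 − 3.97 − 2.95 = α × (11.15 − 2.95).
2.21 = 8.2 α, so α = 0.26951.

The capital share is 0.270.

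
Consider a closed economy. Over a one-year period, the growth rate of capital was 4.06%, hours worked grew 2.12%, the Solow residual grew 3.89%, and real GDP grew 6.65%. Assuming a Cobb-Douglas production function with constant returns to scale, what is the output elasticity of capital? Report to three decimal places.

α = 0.330

gY = gA + α·gK + (1−α)·gL, so gY − gA − gL = α(gK − gL).
6.65 − 3.89 − 2.12 = α × (4.06 − 2.12).
0.64 = 1.94 α, so α = 0.3299.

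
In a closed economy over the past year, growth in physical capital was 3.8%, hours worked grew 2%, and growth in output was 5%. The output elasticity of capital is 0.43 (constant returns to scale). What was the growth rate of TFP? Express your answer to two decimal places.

Labor's share = 1 − 0.43 = 0.57.
Physical capital: 0.43 × 3.8 = 1.634 pp.
Hours worked: 0.57 × 2 = 1.14 pp.
TFP growth = 5 − 2.774 = 2.226%.

2.23%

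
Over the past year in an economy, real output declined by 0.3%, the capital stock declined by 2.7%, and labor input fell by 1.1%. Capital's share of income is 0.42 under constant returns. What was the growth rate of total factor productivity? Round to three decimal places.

Total factor productivity growth was 1.472%.

Labor's share = 1 − 0.42 = 0.58.
The capital stock: 0.42 × (-2.7) = -1.134 pp.
Labor input: 0.58 × (-1.1) = -0.638 pp.
TFP growth = -0.3 + 1.772 = 1.472%.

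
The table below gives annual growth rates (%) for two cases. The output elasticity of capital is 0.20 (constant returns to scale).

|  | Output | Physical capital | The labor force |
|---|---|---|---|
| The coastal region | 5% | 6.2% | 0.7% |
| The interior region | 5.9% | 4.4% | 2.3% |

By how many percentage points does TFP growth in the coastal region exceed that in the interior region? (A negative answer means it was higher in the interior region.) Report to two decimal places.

Labor's share = 1 − 0.2 = 0.8.
The coastal region: TFP = 5 − 1.24 − 0.56 = 3.2%.
The interior region: TFP = 5.9 − 0.88 − 1.84 = 3.18%.
Difference = 3.2 − (3.18) = 0.02 pp.

0.02 percentage points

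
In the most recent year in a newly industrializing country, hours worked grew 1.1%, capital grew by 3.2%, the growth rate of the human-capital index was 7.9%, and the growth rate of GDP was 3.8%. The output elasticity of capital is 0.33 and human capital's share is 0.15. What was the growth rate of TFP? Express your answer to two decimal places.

Labor's share = 1 − 0.33 − 0.15 = 0.52.
Capital: 0.33 × 3.2 = 1.056 pp.
The human-capital index: 0.15 × 7.9 = 1.185 pp.
Hours worked: 0.52 × 1.1 = 0.572 pp.
TFP growth = 3.8 − 2.813 = 0.987%.

TFP grew 0.99%.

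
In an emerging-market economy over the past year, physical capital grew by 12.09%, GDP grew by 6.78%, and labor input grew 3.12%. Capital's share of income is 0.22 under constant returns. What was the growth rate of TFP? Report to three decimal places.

Labor's share = 1 − 0.22 = 0.78.
Physical capital: 0.22 × 12.09 = 2.6598 pp.
Labor input: 0.78 × 3.12 = 2.4336 pp.
TFP growth = 6.78 − 5.0934 = 1.6866%.

1.687%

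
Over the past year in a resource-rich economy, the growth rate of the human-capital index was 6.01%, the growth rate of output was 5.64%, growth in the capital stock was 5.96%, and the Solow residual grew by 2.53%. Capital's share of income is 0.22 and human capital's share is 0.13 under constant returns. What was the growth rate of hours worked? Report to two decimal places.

Labor's share = 1 − 0.22 − 0.13 = 0.65.
gY = gA + 0.22×5.96 + 0.13×6.01 + 0.65×g.
0.65×g = 5.64 − 2.53 − 2.0925 = 1.0175.
g = 1.0175 / 0.65 = 1.5654%.

Hours worked grew 1.57%.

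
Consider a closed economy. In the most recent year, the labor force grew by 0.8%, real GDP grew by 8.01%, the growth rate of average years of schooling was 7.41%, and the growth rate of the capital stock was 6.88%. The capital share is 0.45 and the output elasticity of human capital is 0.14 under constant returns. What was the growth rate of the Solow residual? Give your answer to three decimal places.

3.549%

Labor's share = 1 − 0.45 − 0.14 = 0.41.
The capital stock: 0.45 × 6.88 = 3.096 pp.
Average years of schooling: 0.14 × 7.41 = 1.0374 pp.
The labor force: 0.41 × 0.8 = 0.328 pp.
TFP growth = 8.01 − 4.4614 = 3.5486%.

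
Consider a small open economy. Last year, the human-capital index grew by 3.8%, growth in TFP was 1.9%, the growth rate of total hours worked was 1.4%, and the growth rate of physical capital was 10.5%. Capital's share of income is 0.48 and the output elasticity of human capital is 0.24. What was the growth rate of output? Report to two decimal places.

Labor's share = 1 − 0.48 − 0.24 = 0.28.
Physical capital: 0.48 × 10.5 = 5.04 pp.
The human-capital index: 0.24 × 3.8 = 0.912 pp.
Total hours worked: 0.28 × 1.4 = 0.392 pp.
Output growth = 1.9 + 6.344 = 8.244%.

Output grew 8.24%.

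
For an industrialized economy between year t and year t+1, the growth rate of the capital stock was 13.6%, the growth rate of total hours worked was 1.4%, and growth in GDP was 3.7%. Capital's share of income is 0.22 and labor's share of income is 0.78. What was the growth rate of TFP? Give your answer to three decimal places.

Labor's share = 1 − 0.22 = 0.78.
The capital stock: 0.22 × 13.6 = 2.992 pp.
Total hours worked: 0.78 × 1.4 = 1.092 pp.
TFP growth = 3.7 − 4.084 = -0.384%.

-0.384%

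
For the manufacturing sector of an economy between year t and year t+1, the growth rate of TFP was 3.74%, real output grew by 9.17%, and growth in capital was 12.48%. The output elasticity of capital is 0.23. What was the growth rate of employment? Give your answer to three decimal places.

Labor's share = 1 − 0.23 = 0.77.
gY = gA + 0.23×12.48 + 0.77×g.
0.77×g = 9.17 − 3.74 − 2.8704 = 2.5596.
g = 2.5596 / 0.77 = 3.32416%.

3.324%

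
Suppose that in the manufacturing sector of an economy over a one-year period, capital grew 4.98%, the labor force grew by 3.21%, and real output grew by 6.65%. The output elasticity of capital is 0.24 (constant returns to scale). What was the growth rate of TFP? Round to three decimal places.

TFP growth was 3.015%.

Labor's share = 1 − 0.24 = 0.76.
Capital: 0.24 × 4.98 = 1.1952 pp.
The labor force: 0.76 × 3.21 = 2.4396 pp.
TFP growth = 6.65 − 3.6348 = 3.0152%.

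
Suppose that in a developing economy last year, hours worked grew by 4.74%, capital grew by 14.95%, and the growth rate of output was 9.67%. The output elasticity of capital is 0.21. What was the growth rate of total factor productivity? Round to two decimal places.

2.79%

Labor's share = 1 − 0.21 = 0.79.
Capital: 0.21 × 14.95 = 3.1395 pp.
Hours worked: 0.79 × 4.74 = 3.7446 pp.
TFP growth = 9.67 − 6.8841 = 2.7859%.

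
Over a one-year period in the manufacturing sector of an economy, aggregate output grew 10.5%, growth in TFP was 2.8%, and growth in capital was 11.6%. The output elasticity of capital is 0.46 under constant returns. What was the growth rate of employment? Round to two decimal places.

Labor's share = 1 − 0.46 = 0.54.
gY = gA + 0.46×11.6 + 0.54×g.
0.54×g = 10.5 − 2.8 − 5.336 = 2.364.
g = 2.364 / 0.54 = 4.3778%.

Employment growth was 4.38%.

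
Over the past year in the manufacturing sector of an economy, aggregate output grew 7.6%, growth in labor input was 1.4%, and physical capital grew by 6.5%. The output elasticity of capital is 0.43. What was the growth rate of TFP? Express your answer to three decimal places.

Labor's share = 1 − 0.43 = 0.57.
Physical capital: 0.43 × 6.5 = 2.795 pp.
Labor input: 0.57 × 1.4 = 0.798 pp.
TFP growth = 7.6 − 3.593 = 4.007%.

TFP grew 4.007%.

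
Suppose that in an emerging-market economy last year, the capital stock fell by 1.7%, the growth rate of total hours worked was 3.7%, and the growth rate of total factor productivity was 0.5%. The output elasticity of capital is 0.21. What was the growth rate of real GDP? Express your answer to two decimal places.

Labor's share = 1 − 0.21 = 0.79.
The capital stock: 0.21 × (-1.7) = -0.357 pp.
Total hours worked: 0.79 × 3.7 = 2.923 pp.
Output growth = 0.5 + 2.566 = 3.066%.

3.07%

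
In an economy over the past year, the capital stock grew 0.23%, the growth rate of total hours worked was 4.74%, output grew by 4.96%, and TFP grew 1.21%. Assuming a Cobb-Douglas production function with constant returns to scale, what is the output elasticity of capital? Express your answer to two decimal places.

0.22

gY = gA + α·gK + (1−α)·gL, so gY − gA − gL = α(gK − gL).
4.96 − 1.21 − 4.74 = α × (0.23 − 4.74).
-0.99 = -4.51 α, so α = 0.2195.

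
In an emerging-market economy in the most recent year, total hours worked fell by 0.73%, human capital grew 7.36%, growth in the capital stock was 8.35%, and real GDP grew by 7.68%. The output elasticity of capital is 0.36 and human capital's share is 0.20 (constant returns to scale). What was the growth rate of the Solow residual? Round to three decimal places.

3.523%

Labor's share = 1 − 0.36 − 0.2 = 0.44.
The capital stock: 0.36 × 8.35 = 3.006 pp.
Human capital: 0.2 × 7.36 = 1.472 pp.
Total hours worked: 0.44 × (-0.73) = -0.3212 pp.
TFP growth = 7.68 − 4.1568 = 3.5232%.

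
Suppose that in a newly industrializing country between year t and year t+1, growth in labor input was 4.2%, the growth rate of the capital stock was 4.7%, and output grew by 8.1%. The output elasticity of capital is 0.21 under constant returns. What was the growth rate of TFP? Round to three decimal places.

TFP grew 3.795%.

Labor's share = 1 − 0.21 = 0.79.
The capital stock: 0.21 × 4.7 = 0.987 pp.
Labor input: 0.79 × 4.2 = 3.318 pp.
TFP growth = 8.1 − 4.305 = 3.795%.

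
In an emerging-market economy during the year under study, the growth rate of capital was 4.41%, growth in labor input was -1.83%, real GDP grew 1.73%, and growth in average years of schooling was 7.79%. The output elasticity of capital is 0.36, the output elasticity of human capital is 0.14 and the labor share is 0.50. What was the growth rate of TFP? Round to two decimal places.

Labor's share = 1 − 0.36 − 0.14 = 0.5.
Capital: 0.36 × 4.41 = 1.5876 pp.
Average years of schooling: 0.14 × 7.79 = 1.0906 pp.
Labor input: 0.5 × (-1.83) = -0.915 pp.
TFP growth = 1.73 − 1.7632 = -0.0332%.

-0.03%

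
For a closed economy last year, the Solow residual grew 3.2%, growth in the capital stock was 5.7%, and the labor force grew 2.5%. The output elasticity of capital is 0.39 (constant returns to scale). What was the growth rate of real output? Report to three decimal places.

Real output grew 6.948%.

Labor's share = 1 − 0.39 = 0.61.
The capital stock: 0.39 × 5.7 = 2.223 pp.
The labor force: 0.61 × 2.5 = 1.525 pp.
Output growth = 3.2 + 3.748 = 6.948%.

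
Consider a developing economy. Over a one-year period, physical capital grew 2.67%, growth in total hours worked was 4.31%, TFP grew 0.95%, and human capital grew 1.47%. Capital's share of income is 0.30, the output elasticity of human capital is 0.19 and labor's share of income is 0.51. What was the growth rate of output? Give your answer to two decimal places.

4.23%

Labor's share = 1 − 0.3 − 0.19 = 0.51.
Physical capital: 0.3 × 2.67 = 0.801 pp.
Human capital: 0.19 × 1.47 = 0.2793 pp.
Total hours worked: 0.51 × 4.31 = 2.1981 pp.
Output growth = 0.95 + 3.2784 = 4.2284%.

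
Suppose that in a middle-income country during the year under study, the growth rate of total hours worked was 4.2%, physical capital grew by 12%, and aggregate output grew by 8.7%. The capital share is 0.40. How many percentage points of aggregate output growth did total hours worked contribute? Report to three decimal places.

2.520 percentage points

Labor's share = 1 − 0.4 = 0.6.
Contribution = share × growth = 0.6 × 4.2 = 2.52 pp.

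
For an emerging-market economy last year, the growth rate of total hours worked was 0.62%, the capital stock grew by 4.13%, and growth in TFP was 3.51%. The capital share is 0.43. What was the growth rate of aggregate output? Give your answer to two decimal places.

Aggregate output grew 5.64%.

Labor's share = 1 − 0.43 = 0.57.
The capital stock: 0.43 × 4.13 = 1.7759 pp.
Total hours worked: 0.57 × 0.62 = 0.3534 pp.
Output growth = 3.51 + 2.1293 = 5.6393%.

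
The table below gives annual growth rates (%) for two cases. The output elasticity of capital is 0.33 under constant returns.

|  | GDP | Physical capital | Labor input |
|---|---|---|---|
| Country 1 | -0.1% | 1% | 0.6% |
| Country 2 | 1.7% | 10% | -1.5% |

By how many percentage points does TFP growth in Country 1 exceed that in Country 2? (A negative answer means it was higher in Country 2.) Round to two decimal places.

-0.24 percentage points

Labor's share = 1 − 0.33 = 0.67.
Country 1: TFP = -0.1 − 0.33 − 0.402 = -0.832%.
Country 2: TFP = 1.7 − 3.3 + 1.005 = -0.595%.
Difference = -0.832 − (-0.595) = -0.237 pp.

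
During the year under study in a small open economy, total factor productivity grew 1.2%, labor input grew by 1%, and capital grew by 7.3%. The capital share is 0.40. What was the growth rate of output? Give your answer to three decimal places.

4.720%

Labor's share = 1 − 0.4 = 0.6.
Capital: 0.4 × 7.3 = 2.92 pp.
Labor input: 0.6 × 1 = 0.6 pp.
Output growth = 1.2 + 3.52 = 4.72%.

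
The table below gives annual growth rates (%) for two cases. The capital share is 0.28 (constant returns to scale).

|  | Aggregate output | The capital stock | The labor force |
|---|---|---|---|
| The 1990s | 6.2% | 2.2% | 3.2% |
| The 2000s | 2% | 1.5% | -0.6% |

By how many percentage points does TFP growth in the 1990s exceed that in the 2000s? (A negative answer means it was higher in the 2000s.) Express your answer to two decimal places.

1.27 percentage points

Labor's share = 1 − 0.28 = 0.72.
The 1990s: TFP = 6.2 − 0.616 − 2.304 = 3.28%.
The 2000s: TFP = 2 − 0.42 + 0.432 = 2.012%.
Difference = 3.28 − (2.012) = 1.268 pp.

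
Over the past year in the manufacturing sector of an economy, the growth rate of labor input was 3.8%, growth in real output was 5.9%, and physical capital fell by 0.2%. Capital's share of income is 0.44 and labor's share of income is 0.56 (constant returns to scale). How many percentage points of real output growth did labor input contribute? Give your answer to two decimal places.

2.13

Labor's share = 1 − 0.44 = 0.56.
Contribution = share × growth = 0.56 × 3.8 = 2.128 pp.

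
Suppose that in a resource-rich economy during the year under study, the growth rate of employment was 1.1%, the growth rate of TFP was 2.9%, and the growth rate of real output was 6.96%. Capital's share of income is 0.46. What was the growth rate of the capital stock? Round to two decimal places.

7.53%

Labor's share = 1 − 0.46 = 0.54.
gY = gA + 0.54×1.1 + 0.46×g.
0.46×g = 6.96 − 2.9 − 0.594 = 3.466.
g = 3.466 / 0.46 = 7.5348%.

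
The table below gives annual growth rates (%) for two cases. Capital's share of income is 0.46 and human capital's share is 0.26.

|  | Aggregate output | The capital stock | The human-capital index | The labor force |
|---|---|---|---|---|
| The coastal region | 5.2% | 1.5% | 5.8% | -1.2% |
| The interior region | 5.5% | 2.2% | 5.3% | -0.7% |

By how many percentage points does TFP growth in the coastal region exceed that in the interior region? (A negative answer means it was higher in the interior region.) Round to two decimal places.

Labor's share = 1 − 0.46 − 0.26 = 0.28.
The coastal region: TFP = 5.2 − 0.69 − 1.508 + 0.336 = 3.338%.
The interior region: TFP = 5.5 − 1.012 − 1.378 + 0.196 = 3.306%.
Difference = 3.338 − (3.306) = 0.032 pp.

0.03 percentage points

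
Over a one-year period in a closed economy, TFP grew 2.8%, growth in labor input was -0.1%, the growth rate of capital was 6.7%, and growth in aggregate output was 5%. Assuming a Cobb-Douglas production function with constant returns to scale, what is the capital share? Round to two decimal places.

α = 0.34

gY = gA + α·gK + (1−α)·gL, so gY − gA − gL = α(gK − gL).
5 − 2.8 + 0.1 = α × (6.7 − (-0.1)).
2.3 = 6.8 α, so α = 0.3382.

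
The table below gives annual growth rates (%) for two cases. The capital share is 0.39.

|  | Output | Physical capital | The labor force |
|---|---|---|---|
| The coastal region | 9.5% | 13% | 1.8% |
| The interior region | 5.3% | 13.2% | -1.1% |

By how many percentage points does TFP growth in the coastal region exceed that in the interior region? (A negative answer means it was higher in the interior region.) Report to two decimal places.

Labor's share = 1 − 0.39 = 0.61.
The coastal region: TFP = 9.5 − 5.07 − 1.098 = 3.332%.
The interior region: TFP = 5.3 − 5.148 + 0.671 = 0.823%.
Difference = 3.332 − (0.823) = 2.509 pp.

2.51 percentage points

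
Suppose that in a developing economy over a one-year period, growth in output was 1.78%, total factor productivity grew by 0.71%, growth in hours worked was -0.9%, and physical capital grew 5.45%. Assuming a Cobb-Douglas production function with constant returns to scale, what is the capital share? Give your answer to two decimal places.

gY = gA + α·gK + (1−α)·gL, so gY − gA − gL = α(gK − gL).
1.78 − 0.71 + 0.9 = α × (5.45 − (-0.9)).
1.97 = 6.35 α, so α = 0.3102.

α = 0.31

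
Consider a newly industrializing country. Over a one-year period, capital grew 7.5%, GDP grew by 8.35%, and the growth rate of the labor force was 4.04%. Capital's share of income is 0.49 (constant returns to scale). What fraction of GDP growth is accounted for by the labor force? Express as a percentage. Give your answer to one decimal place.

The labor force accounted for 24.7% of growth.

Labor's share = 1 − 0.49 = 0.51.
The labor force contributed 0.51 × 4.04 = 2.0604 pp.
Share of growth = 2.0604 / 8.35 × 100 = 24.675%.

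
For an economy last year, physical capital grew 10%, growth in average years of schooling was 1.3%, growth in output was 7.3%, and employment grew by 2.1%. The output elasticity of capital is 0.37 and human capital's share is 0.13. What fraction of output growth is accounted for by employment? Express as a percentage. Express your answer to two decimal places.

Labor's share = 1 − 0.37 − 0.13 = 0.5.
Employment contributed 0.5 × 2.1 = 1.05 pp.
Share of growth = 1.05 / 7.3 × 100 = 14.3836%.

14.38%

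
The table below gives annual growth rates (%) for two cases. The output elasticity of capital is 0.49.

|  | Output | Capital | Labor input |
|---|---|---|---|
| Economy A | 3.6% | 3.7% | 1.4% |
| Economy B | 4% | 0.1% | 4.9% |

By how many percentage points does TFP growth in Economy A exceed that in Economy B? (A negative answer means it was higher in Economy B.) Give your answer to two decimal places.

Labor's share = 1 − 0.49 = 0.51.
Economy A: TFP = 3.6 − 1.813 − 0.714 = 1.073%.
Economy B: TFP = 4 − 0.049 − 2.499 = 1.452%.
Difference = 1.073 − (1.452) = -0.379 pp.

-0.38 percentage points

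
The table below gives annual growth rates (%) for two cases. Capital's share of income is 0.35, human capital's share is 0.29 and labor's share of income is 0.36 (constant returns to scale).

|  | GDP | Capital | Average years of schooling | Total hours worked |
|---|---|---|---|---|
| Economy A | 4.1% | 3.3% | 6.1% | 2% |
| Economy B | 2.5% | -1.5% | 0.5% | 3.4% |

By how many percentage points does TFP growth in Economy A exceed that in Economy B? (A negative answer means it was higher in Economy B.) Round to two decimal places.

-1.20 percentage points

Labor's share = 1 − 0.35 − 0.29 = 0.36.
Economy A: TFP = 4.1 − 1.155 − 1.769 − 0.72 = 0.456%.
Economy B: TFP = 2.5 + 0.525 − 0.145 − 1.224 = 1.656%.
Difference = 0.456 − (1.656) = -1.2 pp.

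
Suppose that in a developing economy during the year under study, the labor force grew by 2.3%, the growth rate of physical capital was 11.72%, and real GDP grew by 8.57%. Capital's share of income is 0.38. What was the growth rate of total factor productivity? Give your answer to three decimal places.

2.690%

Labor's share = 1 − 0.38 = 0.62.
Physical capital: 0.38 × 11.72 = 4.4536 pp.
The labor force: 0.62 × 2.3 = 1.426 pp.
TFP growth = 8.57 − 5.8796 = 2.6904%.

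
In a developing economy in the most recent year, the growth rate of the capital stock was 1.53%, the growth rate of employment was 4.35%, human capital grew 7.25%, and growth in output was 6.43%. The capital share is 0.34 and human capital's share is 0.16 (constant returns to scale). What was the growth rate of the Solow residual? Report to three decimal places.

2.575%

Labor's share = 1 − 0.34 − 0.16 = 0.5.
The capital stock: 0.34 × 1.53 = 0.5202 pp.
Human capital: 0.16 × 7.25 = 1.16 pp.
Employment: 0.5 × 4.35 = 2.175 pp.
TFP growth = 6.43 − 3.8552 = 2.5748%.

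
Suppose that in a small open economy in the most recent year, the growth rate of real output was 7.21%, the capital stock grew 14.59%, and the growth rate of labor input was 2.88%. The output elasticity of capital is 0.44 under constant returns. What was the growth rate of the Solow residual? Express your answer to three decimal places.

-0.822%

Labor's share = 1 − 0.44 = 0.56.
The capital stock: 0.44 × 14.59 = 6.4196 pp.
Labor input: 0.56 × 2.88 = 1.6128 pp.
TFP growth = 7.21 − 8.0324 = -0.8224%.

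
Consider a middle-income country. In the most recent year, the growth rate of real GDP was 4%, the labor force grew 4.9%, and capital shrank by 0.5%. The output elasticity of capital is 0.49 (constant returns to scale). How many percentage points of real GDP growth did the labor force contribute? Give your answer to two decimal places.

Labor's share = 1 − 0.49 = 0.51.
Contribution = share × growth = 0.51 × 4.9 = 2.499 pp.

2.50 pp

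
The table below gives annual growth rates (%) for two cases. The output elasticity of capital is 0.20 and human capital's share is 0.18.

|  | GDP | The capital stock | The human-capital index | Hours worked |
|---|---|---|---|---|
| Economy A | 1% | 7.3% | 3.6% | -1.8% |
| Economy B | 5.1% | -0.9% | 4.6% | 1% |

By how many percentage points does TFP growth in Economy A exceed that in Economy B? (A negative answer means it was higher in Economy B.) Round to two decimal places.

Labor's share = 1 − 0.2 − 0.18 = 0.62.
Economy A: TFP = 1 − 1.46 − 0.648 + 1.116 = 0.008%.
Economy B: TFP = 5.1 + 0.18 − 0.828 − 0.62 = 3.832%.
Difference = 0.008 − (3.832) = -3.824 pp.

-3.82 percentage points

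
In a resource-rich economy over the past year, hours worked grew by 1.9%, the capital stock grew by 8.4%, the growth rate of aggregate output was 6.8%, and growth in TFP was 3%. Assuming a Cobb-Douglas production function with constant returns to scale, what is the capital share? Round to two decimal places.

gY = gA + α·gK + (1−α)·gL, so gY − gA − gL = α(gK − gL).
6.8 − 3 − 1.9 = α × (8.4 − 1.9).
1.9 = 6.5 α, so α = 0.2923.

The capital share is 0.29.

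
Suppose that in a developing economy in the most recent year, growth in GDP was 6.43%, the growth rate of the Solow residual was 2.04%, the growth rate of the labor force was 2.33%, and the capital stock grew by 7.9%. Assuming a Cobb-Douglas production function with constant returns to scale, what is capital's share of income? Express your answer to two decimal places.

gY = gA + α·gK + (1−α)·gL, so gY − gA − gL = α(gK − gL).
6.43 − 2.04 − 2.33 = α × (7.9 − 2.33).
2.06 = 5.57 α, so α = 0.3698.

α = 0.37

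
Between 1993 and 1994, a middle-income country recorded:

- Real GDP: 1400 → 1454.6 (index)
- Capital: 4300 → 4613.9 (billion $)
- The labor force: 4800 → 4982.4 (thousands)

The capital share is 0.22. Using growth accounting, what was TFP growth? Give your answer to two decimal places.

Real GDP growth = (1454.6 − 1400) / 1400 = 3.9%.
Capital growth = (4613.9 − 4300) / 4300 = 7.3%.
The labor force growth = (4982.4 − 4800) / 4800 = 3.8%.
Labor's share = 1 − 0.22 = 0.78.
Capital: 0.22 × 7.3 = 1.606 pp.
The labor force: 0.78 × 3.8 = 2.964 pp.
TFP growth = 3.9 − 4.57 = -0.67%.

-0.67%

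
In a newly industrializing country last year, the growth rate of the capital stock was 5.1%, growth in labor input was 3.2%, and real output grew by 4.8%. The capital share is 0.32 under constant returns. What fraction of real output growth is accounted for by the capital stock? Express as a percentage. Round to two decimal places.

The capital stock contributed 0.32 × 5.1 = 1.632 pp.
Share of growth = 1.632 / 4.8 × 100 = 34%.

34.00%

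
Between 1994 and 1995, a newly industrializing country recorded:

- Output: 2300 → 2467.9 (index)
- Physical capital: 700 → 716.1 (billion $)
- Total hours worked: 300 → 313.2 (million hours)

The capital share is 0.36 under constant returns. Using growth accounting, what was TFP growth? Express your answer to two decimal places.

3.66%

Output growth = (2467.9 − 2300) / 2300 = 7.3%.
Physical capital growth = (716.1 − 700) / 700 = 2.3%.
Total hours worked growth = (313.2 − 300) / 300 = 4.4%.
Labor's share = 1 − 0.36 = 0.64.
Physical capital: 0.36 × 2.3 = 0.828 pp.
Total hours worked: 0.64 × 4.4 = 2.816 pp.
TFP growth = 7.3 − 3.644 = 3.656%.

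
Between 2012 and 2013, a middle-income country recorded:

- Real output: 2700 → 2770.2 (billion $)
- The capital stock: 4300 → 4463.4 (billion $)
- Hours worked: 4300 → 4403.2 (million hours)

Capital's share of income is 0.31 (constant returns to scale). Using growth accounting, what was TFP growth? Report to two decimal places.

Real output growth = (2770.2 − 2700) / 2700 = 2.6%.
The capital stock growth = (4463.4 − 4300) / 4300 = 3.8%.
Hours worked growth = (4403.2 − 4300) / 4300 = 2.4%.
Labor's share = 1 − 0.31 = 0.69.
The capital stock: 0.31 × 3.8 = 1.178 pp.
Hours worked: 0.69 × 2.4 = 1.656 pp.
TFP growth = 2.6 − 2.834 = -0.234%.

-0.23%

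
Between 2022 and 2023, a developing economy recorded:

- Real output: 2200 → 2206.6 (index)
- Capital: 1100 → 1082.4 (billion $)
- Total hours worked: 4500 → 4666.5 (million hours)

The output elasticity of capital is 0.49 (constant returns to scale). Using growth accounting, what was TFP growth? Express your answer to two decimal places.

-0.80%

Real output growth = (2206.6 − 2200) / 2200 = 0.3%.
Capital growth = (1082.4 − 1100) / 1100 = -1.6%.
Total hours worked growth = (4666.5 − 4500) / 4500 = 3.7%.
Labor's share = 1 − 0.49 = 0.51.
Capital: 0.49 × (-1.6) = -0.784 pp.
Total hours worked: 0.51 × 3.7 = 1.887 pp.
TFP growth = 0.3 − 1.103 = -0.803%.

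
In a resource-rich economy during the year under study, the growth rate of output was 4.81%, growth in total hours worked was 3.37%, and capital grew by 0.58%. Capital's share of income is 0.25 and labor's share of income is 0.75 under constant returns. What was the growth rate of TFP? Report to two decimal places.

2.14%

Labor's share = 1 − 0.25 = 0.75.
Capital: 0.25 × 0.58 = 0.145 pp.
Total hours worked: 0.75 × 3.37 = 2.5275 pp.
TFP growth = 4.81 − 2.6725 = 2.1375%.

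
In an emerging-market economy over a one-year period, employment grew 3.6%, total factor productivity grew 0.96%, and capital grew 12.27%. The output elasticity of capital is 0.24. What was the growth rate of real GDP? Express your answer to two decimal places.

6.64%

Labor's share = 1 − 0.24 = 0.76.
Capital: 0.24 × 12.27 = 2.9448 pp.
Employment: 0.76 × 3.6 = 2.736 pp.
Output growth = 0.96 + 5.6808 = 6.6408%.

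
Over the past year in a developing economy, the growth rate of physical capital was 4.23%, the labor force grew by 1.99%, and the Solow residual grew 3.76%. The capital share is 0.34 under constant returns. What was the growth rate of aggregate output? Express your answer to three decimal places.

Labor's share = 1 − 0.34 = 0.66.
Physical capital: 0.34 × 4.23 = 1.4382 pp.
The labor force: 0.66 × 1.99 = 1.3134 pp.
Output growth = 3.76 + 2.7516 = 6.5116%.

6.512%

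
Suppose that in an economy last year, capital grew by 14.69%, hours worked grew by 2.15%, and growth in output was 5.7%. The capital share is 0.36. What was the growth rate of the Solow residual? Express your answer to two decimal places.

Labor's share = 1 − 0.36 = 0.64.
Capital: 0.36 × 14.69 = 5.2884 pp.
Hours worked: 0.64 × 2.15 = 1.376 pp.
TFP growth = 5.7 − 6.6644 = -0.9644%.

-0.96%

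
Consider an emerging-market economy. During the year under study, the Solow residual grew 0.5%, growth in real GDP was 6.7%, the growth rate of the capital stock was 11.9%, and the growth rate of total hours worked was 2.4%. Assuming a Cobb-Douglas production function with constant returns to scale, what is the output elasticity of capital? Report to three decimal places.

The output elasticity of capital is 0.400.

gY = gA + α·gK + (1−α)·gL, so gY − gA − gL = α(gK − gL).
6.7 − 0.5 − 2.4 = α × (11.9 − 2.4).
3.8 = 9.5 α, so α = 0.4.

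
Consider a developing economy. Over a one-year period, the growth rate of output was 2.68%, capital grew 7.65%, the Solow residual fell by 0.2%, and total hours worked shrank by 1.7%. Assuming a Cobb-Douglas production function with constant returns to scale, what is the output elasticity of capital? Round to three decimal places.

gY = gA + α·gK + (1−α)·gL, so gY − gA − gL = α(gK − gL).
2.68 + 0.2 + 1.7 = α × (7.65 − (-1.7)).
4.58 = 9.35 α, so α = 0.48984.

α = 0.490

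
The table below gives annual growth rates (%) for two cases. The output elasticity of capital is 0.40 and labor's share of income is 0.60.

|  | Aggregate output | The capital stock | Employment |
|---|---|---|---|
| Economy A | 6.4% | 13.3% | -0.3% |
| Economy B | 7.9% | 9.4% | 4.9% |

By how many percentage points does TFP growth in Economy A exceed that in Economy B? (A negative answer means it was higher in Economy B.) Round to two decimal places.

0.06 percentage points

Labor's share = 1 − 0.4 = 0.6.
Economy A: TFP = 6.4 − 5.32 + 0.18 = 1.26%.
Economy B: TFP = 7.9 − 3.76 − 2.94 = 1.2%.
Difference = 1.26 − (1.2) = 0.06 pp.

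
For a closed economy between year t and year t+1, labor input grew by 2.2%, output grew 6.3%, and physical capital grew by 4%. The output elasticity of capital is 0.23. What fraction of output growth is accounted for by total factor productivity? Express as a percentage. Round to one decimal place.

Total factor productivity accounted for 58.5% of growth.

Labor's share = 1 − 0.23 = 0.77.
Physical capital: 0.23 × 4 = 0.92 pp.
Labor input: 0.77 × 2.2 = 1.694 pp.
TFP growth = 6.3 − 2.614 = 3.686%.
TFP share of growth = 3.686 / 6.3 × 100 = 58.508%.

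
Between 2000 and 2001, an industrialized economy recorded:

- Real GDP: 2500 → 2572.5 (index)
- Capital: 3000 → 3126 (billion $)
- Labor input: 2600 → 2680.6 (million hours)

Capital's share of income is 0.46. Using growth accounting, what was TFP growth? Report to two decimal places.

Real GDP growth = (2572.5 − 2500) / 2500 = 2.9%.
Capital growth = (3126 − 3000) / 3000 = 4.2%.
Labor input growth = (2680.6 − 2600) / 2600 = 3.1%.
Labor's share = 1 − 0.46 = 0.54.
Capital: 0.46 × 4.2 = 1.932 pp.
Labor input: 0.54 × 3.1 = 1.674 pp.
TFP growth = 2.9 − 3.606 = -0.706%.

-0.71%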